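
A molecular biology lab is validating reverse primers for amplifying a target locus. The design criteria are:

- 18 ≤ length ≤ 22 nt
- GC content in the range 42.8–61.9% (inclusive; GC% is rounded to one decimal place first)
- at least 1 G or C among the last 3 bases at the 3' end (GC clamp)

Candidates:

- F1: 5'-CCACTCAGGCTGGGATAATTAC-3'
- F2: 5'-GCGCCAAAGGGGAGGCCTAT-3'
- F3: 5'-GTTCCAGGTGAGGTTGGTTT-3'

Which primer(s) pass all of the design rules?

F1 (22 nt, A=6 T=5 G=5 C=6): length 22 ✓; GC 11/22 = 50.0% ✓; 3' end TAC has 1 G/C ✓ — passes.
F2 (20 nt, A=5 T=2 G=8 C=5): length 20 ✓; GC 13/20 = 65.0%, outside 42.8–61.9% ✗; 3' end TAT has 0 G/C, need ≥1 ✗ — fails.
F3 (20 nt, A=2 T=8 G=8 C=2): length 20 ✓; GC 10/20 = 50.0% ✓; 3' end TTT has 0 G/C, need ≥1 ✗ — fails.

F1 only.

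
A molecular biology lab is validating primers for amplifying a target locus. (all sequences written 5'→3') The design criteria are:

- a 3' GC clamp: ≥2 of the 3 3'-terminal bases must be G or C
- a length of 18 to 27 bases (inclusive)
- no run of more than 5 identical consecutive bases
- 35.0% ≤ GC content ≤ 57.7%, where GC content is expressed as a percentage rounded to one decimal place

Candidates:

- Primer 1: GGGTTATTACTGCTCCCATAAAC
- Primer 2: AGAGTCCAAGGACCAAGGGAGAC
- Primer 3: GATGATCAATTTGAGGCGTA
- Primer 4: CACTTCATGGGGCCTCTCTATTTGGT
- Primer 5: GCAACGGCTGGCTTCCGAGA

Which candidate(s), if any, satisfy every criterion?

Primer 2 and Primer 4.

Primer 1 (23 nt, A=6 T=7 G=4 C=6): 3' end AAC has 1 G/C, need ≥2 ✗; length 23 ✓; longest run = 3 ✓; GC 10/23 = 43.5% ✓ — fails.
Primer 2 (23 nt, A=9 T=1 G=8 C=5): 3' end GAC has 2 G/C ✓; length 23 ✓; longest run = 3 ✓; GC 13/23 = 56.5% ✓ — passes.
Primer 3 (20 nt, A=6 T=6 G=6 C=2): 3' end GTA has 1 G/C, need ≥2 ✗; length 20 ✓; longest run = 3 ✓; GC 8/20 = 40.0% ✓ — fails.
Primer 4 (26 nt, A=3 T=10 G=6 C=7): 3' end GGT has 2 G/C ✓; length 26 ✓; longest run = 4 ✓; GC 13/26 = 50.0% ✓ — passes.
Primer 5 (20 nt, A=4 T=3 G=7 C=6): 3' end AGA has 1 G/C, need ≥2 ✗; length 20 ✓; longest run = 2 ✓; GC 13/20 = 65.0%, outside 35.0–57.7% ✗ — fails.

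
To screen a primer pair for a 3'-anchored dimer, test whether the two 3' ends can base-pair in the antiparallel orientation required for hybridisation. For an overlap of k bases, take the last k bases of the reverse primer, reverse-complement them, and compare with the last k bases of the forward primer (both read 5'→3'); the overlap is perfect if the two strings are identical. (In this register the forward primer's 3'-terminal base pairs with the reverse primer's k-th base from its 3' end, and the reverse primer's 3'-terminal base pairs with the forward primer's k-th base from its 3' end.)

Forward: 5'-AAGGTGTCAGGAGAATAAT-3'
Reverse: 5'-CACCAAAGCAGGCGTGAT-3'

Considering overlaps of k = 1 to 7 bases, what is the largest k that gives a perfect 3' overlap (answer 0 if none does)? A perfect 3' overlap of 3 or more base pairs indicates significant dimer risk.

Longest perfect overlap: 2 complementary base pairs; below the dimer-risk threshold (threshold 3).

Last 7 bases (5'→3') — forward …GAATAAT, reverse …GCGTGAT.
Reverse complement of the reverse primer's last 7 bases: ATCACGC; its first k bases are the reverse complement of the reverse primer's last k bases, so a perfect k-base overlap needs the forward primer's last k bases to equal them.
Comparing (forward last k vs required): k=1: T vs A ✗; k=2: AT vs AT ✓; k=3: AAT vs ATC ✗; k=4: TAAT vs ATCA ✗; k=5: ATAAT vs ATCAC ✗; k=6: AATAAT vs ATCACG ✗; k=7: GAATAAT vs ATCACGC ✗.
Only k = 2 is perfect, so the longest perfect 3' overlap is 2.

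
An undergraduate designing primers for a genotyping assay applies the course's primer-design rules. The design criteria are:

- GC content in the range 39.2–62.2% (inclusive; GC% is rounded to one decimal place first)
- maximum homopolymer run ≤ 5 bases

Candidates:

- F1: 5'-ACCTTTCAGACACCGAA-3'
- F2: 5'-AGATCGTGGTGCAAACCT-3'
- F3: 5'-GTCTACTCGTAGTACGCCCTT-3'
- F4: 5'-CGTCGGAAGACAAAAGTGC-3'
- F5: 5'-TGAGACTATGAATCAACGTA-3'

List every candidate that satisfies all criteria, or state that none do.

F1, F2, F3 and F4.

F1 (17 nt, A=6 T=3 G=2 C=6): GC 8/17 = 47.1% ✓; longest run = 3 ✓ — passes.
F2 (18 nt, A=5 T=4 G=5 C=4): GC 9/18 = 50.0% ✓; longest run = 3 ✓ — passes.
F3 (21 nt, A=3 T=7 G=4 C=7): GC 11/21 = 52.4% ✓; longest run = 3 ✓ — passes.
F4 (19 nt, A=7 T=2 G=6 C=4): GC 10/19 = 52.6% ✓; longest run = 4 ✓ — passes.
F5 (20 nt, A=8 T=5 G=4 C=3): GC 7/20 = 35.0%, outside 39.2–62.2% ✗; longest run = 2 ✓ — fails.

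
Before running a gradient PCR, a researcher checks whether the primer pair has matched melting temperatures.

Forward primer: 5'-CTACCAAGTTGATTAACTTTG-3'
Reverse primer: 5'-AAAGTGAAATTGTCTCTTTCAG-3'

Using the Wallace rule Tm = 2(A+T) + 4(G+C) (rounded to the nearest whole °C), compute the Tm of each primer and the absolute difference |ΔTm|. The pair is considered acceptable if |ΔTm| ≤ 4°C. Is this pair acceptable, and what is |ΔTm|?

Forward: A=6 T=8 G=3 C=4 → Tm = 2·14 + 4·7 = 56°C.
Reverse: A=7 T=8 G=4 C=3 → Tm = 2·15 + 4·7 = 58°C.
|ΔTm| = |56 − 58| = 2°C, ≤ 4°C.

|ΔTm| = 2°C; the pair is acceptable.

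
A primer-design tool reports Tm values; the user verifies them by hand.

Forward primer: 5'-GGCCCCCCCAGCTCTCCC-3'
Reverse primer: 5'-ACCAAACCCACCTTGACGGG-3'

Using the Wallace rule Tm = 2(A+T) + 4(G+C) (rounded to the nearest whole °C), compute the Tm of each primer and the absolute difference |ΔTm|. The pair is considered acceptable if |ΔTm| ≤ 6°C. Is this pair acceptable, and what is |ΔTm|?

Forward: A=1 T=2 G=3 C=12 → Tm = 2·3 + 4·15 = 66°C.
Reverse: A=6 T=2 G=4 C=8 → Tm = 2·8 + 4·12 = 64°C.
|ΔTm| = |66 − 64| = 2°C, ≤ 6°C.

|ΔTm| = 2°C; the pair is acceptable.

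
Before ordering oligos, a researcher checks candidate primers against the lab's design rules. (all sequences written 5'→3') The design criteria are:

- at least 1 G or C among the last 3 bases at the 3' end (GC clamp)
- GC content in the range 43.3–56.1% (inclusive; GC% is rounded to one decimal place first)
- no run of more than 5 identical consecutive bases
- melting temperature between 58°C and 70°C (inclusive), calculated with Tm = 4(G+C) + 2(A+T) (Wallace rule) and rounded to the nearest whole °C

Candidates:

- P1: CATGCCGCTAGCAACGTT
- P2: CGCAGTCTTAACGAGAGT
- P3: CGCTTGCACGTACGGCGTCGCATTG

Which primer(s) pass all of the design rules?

None of the candidates satisfy all criteria.

P1 (18 nt, A=4 T=4 G=4 C=6): 3' end GTT has 1 G/C ✓; GC 10/18 = 55.6% ✓; longest run = 2 ✓; Tm = 2·8 + 4·10 = 56°C, outside 58–70°C ✗ — fails.
P2 (18 nt, A=5 T=4 G=5 C=4): 3' end AGT has 1 G/C ✓; GC 9/18 = 50.0% ✓; longest run = 2 ✓; Tm = 2·9 + 4·9 = 54°C, outside 58–70°C ✗ — fails.
P3 (25 nt, A=3 T=6 G=8 C=8): 3' end TTG has 1 G/C ✓; GC 16/25 = 64.0%, outside 43.3–56.1% ✗; longest run = 2 ✓; Tm = 2·9 + 4·16 = 82°C, outside 58–70°C ✗ — fails.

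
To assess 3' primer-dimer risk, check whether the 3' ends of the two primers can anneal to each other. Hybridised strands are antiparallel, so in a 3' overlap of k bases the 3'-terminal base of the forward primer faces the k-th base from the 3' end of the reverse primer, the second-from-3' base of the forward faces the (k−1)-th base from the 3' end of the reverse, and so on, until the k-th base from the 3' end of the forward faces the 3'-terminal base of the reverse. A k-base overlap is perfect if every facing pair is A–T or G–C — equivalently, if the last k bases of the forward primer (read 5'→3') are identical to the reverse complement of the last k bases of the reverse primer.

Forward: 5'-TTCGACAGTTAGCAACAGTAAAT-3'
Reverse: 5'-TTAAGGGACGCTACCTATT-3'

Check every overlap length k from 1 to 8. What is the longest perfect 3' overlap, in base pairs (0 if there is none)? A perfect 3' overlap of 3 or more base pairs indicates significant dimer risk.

Last 8 bases (5'→3') — forward …CAGTAAAT, reverse …TACCTATT.
Reverse complement of the reverse primer's last 8 bases: AATAGGTA; its first k bases are the reverse complement of the reverse primer's last k bases, so a perfect k-base overlap needs the forward primer's last k bases to equal them.
Comparing (forward last k vs required): k=1: T vs A ✗; k=2: AT vs AA ✗; k=3: AAT vs AAT ✓; k=4: AAAT vs AATA ✗; k=5: TAAAT vs AATAG ✗; k=6: GTAAAT vs AATAGG ✗; k=7: AGTAAAT vs AATAGGT ✗; k=8: CAGTAAAT vs AATAGGTA ✗.
Only k = 3 is perfect, so the longest perfect 3' overlap is 3.

Longest perfect overlap: 3 complementary base pairs; significant dimer risk (threshold 3).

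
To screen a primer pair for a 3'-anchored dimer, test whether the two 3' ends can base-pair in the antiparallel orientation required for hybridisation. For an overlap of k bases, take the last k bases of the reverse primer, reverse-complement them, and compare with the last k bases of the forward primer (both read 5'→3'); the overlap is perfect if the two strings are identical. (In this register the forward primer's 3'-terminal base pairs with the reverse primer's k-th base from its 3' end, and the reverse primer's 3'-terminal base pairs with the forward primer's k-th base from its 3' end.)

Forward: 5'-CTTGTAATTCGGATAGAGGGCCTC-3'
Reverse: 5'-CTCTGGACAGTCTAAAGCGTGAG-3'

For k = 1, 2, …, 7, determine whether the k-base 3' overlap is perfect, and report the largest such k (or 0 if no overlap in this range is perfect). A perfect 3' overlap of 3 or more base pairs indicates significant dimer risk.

Longest perfect overlap: 3 complementary base pairs; significant dimer risk (threshold 3).

Last 7 bases (5'→3') — forward …GGGCCTC, reverse …GCGTGAG.
Reverse complement of the reverse primer's last 7 bases: CTCACGC; its first k bases are the reverse complement of the reverse primer's last k bases, so a perfect k-base overlap needs the forward primer's last k bases to equal them.
Comparing (forward last k vs required): k=1: C vs C ✓; k=2: TC vs CT ✗; k=3: CTC vs CTC ✓; k=4: CCTC vs CTCA ✗; k=5: GCCTC vs CTCAC ✗; k=6: GGCCTC vs CTCACG ✗; k=7: GGGCCTC vs CTCACGC ✗.
Perfect overlaps at k = 1, 3; the largest is 3.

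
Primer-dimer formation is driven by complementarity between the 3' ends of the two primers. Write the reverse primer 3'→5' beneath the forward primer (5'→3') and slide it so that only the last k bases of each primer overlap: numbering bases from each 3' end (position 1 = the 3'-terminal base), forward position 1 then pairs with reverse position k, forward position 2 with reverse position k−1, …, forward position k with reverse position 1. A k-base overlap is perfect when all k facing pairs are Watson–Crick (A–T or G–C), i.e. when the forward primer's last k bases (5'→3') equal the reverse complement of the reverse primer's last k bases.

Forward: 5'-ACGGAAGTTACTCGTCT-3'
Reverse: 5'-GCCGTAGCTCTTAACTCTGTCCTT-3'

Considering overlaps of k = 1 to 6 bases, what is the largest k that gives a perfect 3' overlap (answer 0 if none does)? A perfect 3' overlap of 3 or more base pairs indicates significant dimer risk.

Longest perfect overlap: 0 complementary base pairs; below the dimer-risk threshold (threshold 3).

Last 6 bases (5'→3') — forward …TCGTCT, reverse …GTCCTT.
Reverse complement of the reverse primer's last 6 bases: AAGGAC; its first k bases are the reverse complement of the reverse primer's last k bases, so a perfect k-base overlap needs the forward primer's last k bases to equal them.
Comparing (forward last k vs required): k=1: T vs A ✗; k=2: CT vs AA ✗; k=3: TCT vs AAG ✗; k=4: GTCT vs AAGG ✗; k=5: CGTCT vs AAGGA ✗; k=6: TCGTCT vs AAGGAC ✗.
No overlap length from 1 to 6 is perfect, so the longest perfect 3' overlap is 0.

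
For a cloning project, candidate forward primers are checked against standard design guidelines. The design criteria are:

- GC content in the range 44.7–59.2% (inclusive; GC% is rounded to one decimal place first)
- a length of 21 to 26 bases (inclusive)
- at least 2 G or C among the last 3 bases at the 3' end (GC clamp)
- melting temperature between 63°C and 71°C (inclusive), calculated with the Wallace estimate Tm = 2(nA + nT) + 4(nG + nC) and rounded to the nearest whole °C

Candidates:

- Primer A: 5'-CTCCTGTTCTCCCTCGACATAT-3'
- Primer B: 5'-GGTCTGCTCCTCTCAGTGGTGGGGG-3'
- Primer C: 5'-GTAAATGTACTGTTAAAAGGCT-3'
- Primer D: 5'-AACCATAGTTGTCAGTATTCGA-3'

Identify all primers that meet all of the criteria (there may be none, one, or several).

Primer A (22 nt, A=3 T=8 G=2 C=9): GC 11/22 = 50.0% ✓; length 22 ✓; 3' end TAT has 0 G/C, need ≥2 ✗; Tm = 2·11 + 4·11 = 66°C ✓ — fails.
Primer B (25 nt, A=1 T=7 G=11 C=6): GC 17/25 = 68.0%, outside 44.7–59.2% ✗; length 25 ✓; 3' end GGG has 3 G/C ✓; Tm = 2·8 + 4·17 = 84°C, outside 63–71°C ✗ — fails.
Primer C (22 nt, A=8 T=7 G=5 C=2): GC 7/22 = 31.8%, outside 44.7–59.2% ✗; length 22 ✓; 3' end GCT has 2 G/C ✓; Tm = 2·15 + 4·7 = 58°C, outside 63–71°C ✗ — fails.
Primer D (22 nt, A=7 T=7 G=4 C=4): GC 8/22 = 36.4%, outside 44.7–59.2% ✗; length 22 ✓; 3' end CGA has 2 G/C ✓; Tm = 2·14 + 4·8 = 60°C, outside 63–71°C ✗ — fails.

None of the candidates satisfy all criteria.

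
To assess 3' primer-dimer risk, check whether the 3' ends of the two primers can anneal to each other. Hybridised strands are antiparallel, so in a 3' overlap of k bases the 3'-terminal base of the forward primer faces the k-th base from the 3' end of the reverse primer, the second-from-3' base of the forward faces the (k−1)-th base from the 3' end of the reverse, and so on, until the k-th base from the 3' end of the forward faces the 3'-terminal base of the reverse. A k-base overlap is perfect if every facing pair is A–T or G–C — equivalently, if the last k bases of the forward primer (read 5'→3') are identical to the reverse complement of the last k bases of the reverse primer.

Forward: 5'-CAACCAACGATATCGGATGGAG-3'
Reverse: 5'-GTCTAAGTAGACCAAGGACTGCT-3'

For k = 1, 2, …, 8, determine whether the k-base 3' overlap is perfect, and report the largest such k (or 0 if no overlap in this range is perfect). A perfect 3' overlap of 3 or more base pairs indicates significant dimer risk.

Last 8 bases (5'→3') — forward …GGATGGAG, reverse …GGACTGCT.
Reverse complement of the reverse primer's last 8 bases: AGCAGTCC; its first k bases are the reverse complement of the reverse primer's last k bases, so a perfect k-base overlap needs the forward primer's last k bases to equal them.
Comparing (forward last k vs required): k=1: G vs A ✗; k=2: AG vs AG ✓; k=3: GAG vs AGC ✗; k=4: GGAG vs AGCA ✗; k=5: TGGAG vs AGCAG ✗; k=6: ATGGAG vs AGCAGT ✗; k=7: GATGGAG vs AGCAGTC ✗; k=8: GGATGGAG vs AGCAGTCC ✗.
Only k = 2 is perfect, so the longest perfect 3' overlap is 2.

Longest perfect overlap: 2 complementary base pairs; below the dimer-risk threshold (threshold 3).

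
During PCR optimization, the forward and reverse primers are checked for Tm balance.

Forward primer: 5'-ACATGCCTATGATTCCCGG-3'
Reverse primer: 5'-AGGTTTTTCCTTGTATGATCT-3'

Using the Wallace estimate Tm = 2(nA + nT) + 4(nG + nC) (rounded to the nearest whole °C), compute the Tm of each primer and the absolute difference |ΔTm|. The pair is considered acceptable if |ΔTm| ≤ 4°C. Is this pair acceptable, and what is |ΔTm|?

|ΔTm| = 2°C; the pair is acceptable.

Forward: A=4 T=5 G=4 C=6 → Tm = 2·9 + 4·10 = 58°C.
Reverse: A=3 T=11 G=4 C=3 → Tm = 2·14 + 4·7 = 56°C.
|ΔTm| = |58 − 56| = 2°C, ≤ 4°C.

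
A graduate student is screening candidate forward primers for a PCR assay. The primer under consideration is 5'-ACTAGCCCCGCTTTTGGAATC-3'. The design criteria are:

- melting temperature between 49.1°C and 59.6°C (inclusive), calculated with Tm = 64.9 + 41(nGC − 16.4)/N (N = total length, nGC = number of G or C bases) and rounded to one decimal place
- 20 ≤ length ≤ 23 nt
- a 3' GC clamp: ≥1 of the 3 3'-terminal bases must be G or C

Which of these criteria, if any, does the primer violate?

Base counts: A=4, T=6, G=4, C=7 (length 21).
Tm: Tm = 64.9 + 41·(11 − 16.4)/21 = 54.4°C ✓
length: length 21 ✓
GC clamp: 3' end ATC has 1 G/C ✓

Meets all criteria.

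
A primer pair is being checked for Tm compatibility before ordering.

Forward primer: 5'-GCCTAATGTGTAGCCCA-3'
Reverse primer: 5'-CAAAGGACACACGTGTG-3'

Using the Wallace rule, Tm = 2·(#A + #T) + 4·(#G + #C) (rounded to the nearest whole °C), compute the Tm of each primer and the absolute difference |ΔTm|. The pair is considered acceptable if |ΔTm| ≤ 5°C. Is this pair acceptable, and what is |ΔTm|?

|ΔTm| = 0°C; the pair is acceptable.

Forward: A=4 T=4 G=4 C=5 → Tm = 2·8 + 4·9 = 52°C.
Reverse: A=6 T=2 G=5 C=4 → Tm = 2·8 + 4·9 = 52°C.
|ΔTm| = |52 − 52| = 0°C, ≤ 5°C.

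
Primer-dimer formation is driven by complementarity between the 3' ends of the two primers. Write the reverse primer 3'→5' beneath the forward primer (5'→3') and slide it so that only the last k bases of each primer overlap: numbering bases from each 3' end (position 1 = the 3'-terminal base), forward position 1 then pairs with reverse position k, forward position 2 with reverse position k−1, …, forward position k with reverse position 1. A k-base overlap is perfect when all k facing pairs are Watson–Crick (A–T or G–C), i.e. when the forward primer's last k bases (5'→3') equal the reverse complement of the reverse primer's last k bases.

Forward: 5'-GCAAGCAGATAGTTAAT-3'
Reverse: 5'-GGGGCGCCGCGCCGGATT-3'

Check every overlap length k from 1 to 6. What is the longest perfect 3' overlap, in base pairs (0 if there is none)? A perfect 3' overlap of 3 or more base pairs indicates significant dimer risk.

Longest perfect overlap: 3 complementary base pairs; significant dimer risk (threshold 3).

Last 6 bases (5'→3') — forward …GTTAAT, reverse …CGGATT.
Reverse complement of the reverse primer's last 6 bases: AATCCG; its first k bases are the reverse complement of the reverse primer's last k bases, so a perfect k-base overlap needs the forward primer's last k bases to equal them.
Comparing (forward last k vs required): k=1: T vs A ✗; k=2: AT vs AA ✗; k=3: AAT vs AAT ✓; k=4: TAAT vs AATC ✗; k=5: TTAAT vs AATCC ✗; k=6: GTTAAT vs AATCCG ✗.
Only k = 3 is perfect, so the longest perfect 3' overlap is 3.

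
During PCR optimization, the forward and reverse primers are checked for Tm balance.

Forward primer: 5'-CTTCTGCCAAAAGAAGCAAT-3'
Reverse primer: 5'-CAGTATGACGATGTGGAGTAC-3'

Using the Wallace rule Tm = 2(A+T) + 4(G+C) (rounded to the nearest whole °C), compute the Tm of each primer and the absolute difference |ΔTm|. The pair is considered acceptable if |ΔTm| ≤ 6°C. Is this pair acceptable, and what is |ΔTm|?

Forward: A=8 T=4 G=3 C=5 → Tm = 2·12 + 4·8 = 56°C.
Reverse: A=6 T=5 G=7 C=3 → Tm = 2·11 + 4·10 = 62°C.
|ΔTm| = |56 − 62| = 6°C, ≤ 6°C.

|ΔTm| = 6°C; the pair is acceptable.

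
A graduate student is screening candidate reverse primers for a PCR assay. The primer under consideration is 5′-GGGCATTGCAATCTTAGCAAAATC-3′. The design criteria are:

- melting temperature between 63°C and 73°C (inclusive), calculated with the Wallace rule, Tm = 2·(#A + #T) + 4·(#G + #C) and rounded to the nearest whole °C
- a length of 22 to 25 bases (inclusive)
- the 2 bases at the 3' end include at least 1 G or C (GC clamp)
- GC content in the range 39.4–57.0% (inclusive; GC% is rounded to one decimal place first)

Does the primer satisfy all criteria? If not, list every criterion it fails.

Base counts: A=8, T=6, G=5, C=5 (length 24).
Tm: Tm = 2·14 + 4·10 = 68°C ✓
length: length 24 ✓
GC clamp: 3' end TC has 1 G/C ✓
GC content: GC 10/24 = 41.7% ✓

Meets all criteria.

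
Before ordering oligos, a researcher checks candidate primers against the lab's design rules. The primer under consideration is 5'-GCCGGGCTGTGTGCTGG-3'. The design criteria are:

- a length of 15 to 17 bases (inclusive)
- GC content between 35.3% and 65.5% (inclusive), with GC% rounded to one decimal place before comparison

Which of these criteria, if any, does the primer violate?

Fails: GC content.

Base counts: A=0, T=4, G=9, C=4 (length 17).
length: length 17 ✓
GC content: GC 13/17 = 76.5%, outside 35.3–65.5% ✗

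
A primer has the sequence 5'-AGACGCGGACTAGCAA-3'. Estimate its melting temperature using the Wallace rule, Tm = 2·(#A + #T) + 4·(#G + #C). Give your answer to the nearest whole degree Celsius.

Base counts: A=6, T=1, G=5, C=4 (length 16).
Tm = 2·(6+1) + 4·(5+4) = 2·7 + 4·9 = 14 + 36 = 50°C.

50°C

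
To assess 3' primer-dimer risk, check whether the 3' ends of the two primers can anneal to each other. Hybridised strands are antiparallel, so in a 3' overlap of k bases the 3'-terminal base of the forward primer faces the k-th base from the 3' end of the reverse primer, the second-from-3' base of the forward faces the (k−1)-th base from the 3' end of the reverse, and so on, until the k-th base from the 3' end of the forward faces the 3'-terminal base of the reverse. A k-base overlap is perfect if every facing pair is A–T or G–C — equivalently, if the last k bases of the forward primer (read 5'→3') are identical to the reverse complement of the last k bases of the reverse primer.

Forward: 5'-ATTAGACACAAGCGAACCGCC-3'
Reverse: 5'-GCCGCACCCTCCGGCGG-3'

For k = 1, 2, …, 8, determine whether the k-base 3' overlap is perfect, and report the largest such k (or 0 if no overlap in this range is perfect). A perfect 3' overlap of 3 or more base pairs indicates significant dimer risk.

Last 8 bases (5'→3') — forward …GAACCGCC, reverse …TCCGGCGG.
Reverse complement of the reverse primer's last 8 bases: CCGCCGGA; its first k bases are the reverse complement of the reverse primer's last k bases, so a perfect k-base overlap needs the forward primer's last k bases to equal them.
Comparing (forward last k vs required): k=1: C vs C ✓; k=2: CC vs CC ✓; k=3: GCC vs CCG ✗; k=4: CGCC vs CCGC ✗; k=5: CCGCC vs CCGCC ✓; k=6: ACCGCC vs CCGCCG ✗; k=7: AACCGCC vs CCGCCGG ✗; k=8: GAACCGCC vs CCGCCGGA ✗.
Perfect overlaps at k = 1, 2, 5; the largest is 5.

Longest perfect overlap: 5 complementary base pairs; significant dimer risk (threshold 3).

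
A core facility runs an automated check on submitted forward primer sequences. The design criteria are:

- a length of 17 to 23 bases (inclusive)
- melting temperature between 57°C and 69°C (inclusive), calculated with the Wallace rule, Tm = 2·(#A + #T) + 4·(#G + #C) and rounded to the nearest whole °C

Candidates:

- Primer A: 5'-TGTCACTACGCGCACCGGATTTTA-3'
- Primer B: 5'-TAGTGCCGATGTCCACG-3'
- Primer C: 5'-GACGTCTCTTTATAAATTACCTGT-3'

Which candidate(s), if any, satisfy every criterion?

None of the candidates satisfy all criteria.

Primer A (24 nt, A=5 T=7 G=5 C=7): length 24, outside 17–23 ✗; Tm = 2·12 + 4·12 = 72°C, outside 57–69°C ✗ — fails.
Primer B (17 nt, A=3 T=4 G=5 C=5): length 17 ✓; Tm = 2·7 + 4·10 = 54°C, outside 57–69°C ✗ — fails.
Primer C (24 nt, A=6 T=10 G=3 C=5): length 24, outside 17–23 ✗; Tm = 2·16 + 4·8 = 64°C ✓ — fails.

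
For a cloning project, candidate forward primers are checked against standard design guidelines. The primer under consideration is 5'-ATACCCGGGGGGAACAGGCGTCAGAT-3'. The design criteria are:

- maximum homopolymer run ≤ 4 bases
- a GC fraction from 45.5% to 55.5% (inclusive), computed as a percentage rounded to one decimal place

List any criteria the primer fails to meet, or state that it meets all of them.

Fails: homopolymer run, GC content.

Base counts: A=7, T=3, G=10, C=6 (length 26).
homopolymer run: longest run = 6, exceeds 4 ✗
GC content: GC 16/26 = 61.5%, outside 45.5–55.5% ✗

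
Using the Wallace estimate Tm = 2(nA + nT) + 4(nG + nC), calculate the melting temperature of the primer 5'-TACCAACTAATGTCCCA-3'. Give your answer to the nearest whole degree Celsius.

Base counts: A=6, T=4, G=1, C=6 (length 17).
Tm = 2·(6+4) + 4·(1+6) = 2·10 + 4·7 = 20 + 28 = 48°C.

48°C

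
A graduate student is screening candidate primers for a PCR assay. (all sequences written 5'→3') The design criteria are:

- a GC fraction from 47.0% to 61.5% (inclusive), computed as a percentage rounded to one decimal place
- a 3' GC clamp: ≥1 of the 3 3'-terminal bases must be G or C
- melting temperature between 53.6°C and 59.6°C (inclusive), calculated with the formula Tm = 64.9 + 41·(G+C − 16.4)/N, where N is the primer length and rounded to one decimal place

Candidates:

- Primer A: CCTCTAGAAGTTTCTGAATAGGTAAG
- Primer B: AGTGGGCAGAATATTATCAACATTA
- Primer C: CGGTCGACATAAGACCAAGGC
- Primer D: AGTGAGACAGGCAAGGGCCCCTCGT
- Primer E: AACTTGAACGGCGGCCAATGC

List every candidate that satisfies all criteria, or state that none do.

Primer A (26 nt, A=8 T=8 G=6 C=4): GC 10/26 = 38.5%, outside 47.0–61.5% ✗; 3' end AAG has 1 G/C ✓; Tm = 64.9 + 41·(10 − 16.4)/26 = 54.8°C ✓ — fails.
Primer B (25 nt, A=10 T=7 G=5 C=3): GC 8/25 = 32.0%, outside 47.0–61.5% ✗; 3' end TTA has 0 G/C, need ≥1 ✗; Tm = 64.9 + 41·(8 − 16.4)/25 = 51.1°C, outside 53.6–59.6°C ✗ — fails.
Primer C (21 nt, A=7 T=2 G=6 C=6): GC 12/21 = 57.1% ✓; 3' end GGC has 3 G/C ✓; Tm = 64.9 + 41·(12 − 16.4)/21 = 56.3°C ✓ — passes.
Primer D (25 nt, A=6 T=3 G=9 C=7): GC 16/25 = 64.0%, outside 47.0–61.5% ✗; 3' end CGT has 2 G/C ✓; Tm = 64.9 + 41·(16 − 16.4)/25 = 64.2°C, outside 53.6–59.6°C ✗ — fails.
Primer E (21 nt, A=6 T=3 G=6 C=6): GC 12/21 = 57.1% ✓; 3' end TGC has 2 G/C ✓; Tm = 64.9 + 41·(12 − 16.4)/21 = 56.3°C ✓ — passes.

Primer C and Primer E.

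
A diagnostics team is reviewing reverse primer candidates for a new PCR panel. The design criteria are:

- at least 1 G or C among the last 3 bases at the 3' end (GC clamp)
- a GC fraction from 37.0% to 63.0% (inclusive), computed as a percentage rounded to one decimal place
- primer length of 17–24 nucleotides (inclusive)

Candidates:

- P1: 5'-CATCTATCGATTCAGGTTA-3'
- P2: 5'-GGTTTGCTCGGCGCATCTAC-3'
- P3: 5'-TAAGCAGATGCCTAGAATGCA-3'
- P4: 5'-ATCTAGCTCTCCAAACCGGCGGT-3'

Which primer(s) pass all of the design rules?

P1 (19 nt, A=5 T=7 G=3 C=4): 3' end TTA has 0 G/C, need ≥1 ✗; GC 7/19 = 36.8%, outside 37.0–63.0% ✗; length 19 ✓ — fails.
P2 (20 nt, A=2 T=6 G=6 C=6): 3' end TAC has 1 G/C ✓; GC 12/20 = 60.0% ✓; length 20 ✓ — passes.
P3 (21 nt, A=8 T=4 G=5 C=4): 3' end GCA has 2 G/C ✓; GC 9/21 = 42.9% ✓; length 21 ✓ — passes.
P4 (23 nt, A=5 T=5 G=5 C=8): 3' end GGT has 2 G/C ✓; GC 13/23 = 56.5% ✓; length 23 ✓ — passes.

P2, P3 and P4.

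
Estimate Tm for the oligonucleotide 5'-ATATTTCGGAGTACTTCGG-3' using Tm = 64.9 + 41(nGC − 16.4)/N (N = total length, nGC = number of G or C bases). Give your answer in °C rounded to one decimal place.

46.8°C

Base counts: A=4, T=7, G=5, C=3; G+C = 8, N = 19.
Tm = 64.9 + 41·(8 − 16.4)/19 = 64.9 + -344.40/19 = 46.8°C.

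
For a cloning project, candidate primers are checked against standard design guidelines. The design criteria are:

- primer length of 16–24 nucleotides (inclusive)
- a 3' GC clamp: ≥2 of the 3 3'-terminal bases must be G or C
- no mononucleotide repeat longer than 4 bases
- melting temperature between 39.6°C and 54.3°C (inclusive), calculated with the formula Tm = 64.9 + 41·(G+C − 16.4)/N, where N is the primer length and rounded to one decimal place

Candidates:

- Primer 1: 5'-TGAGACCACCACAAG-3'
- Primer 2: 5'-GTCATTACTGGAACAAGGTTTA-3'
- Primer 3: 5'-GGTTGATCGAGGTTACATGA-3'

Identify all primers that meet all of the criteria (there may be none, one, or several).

None of the candidates satisfy all criteria.

Primer 1 (15 nt, A=6 T=1 G=3 C=5): length 15, outside 16–24 ✗; 3' end AAG has 1 G/C, need ≥2 ✗; longest run = 2 ✓; Tm = 64.9 + 41·(8 − 16.4)/15 = 41.9°C ✓ — fails.
Primer 2 (22 nt, A=7 T=7 G=5 C=3): length 22 ✓; 3' end TTA has 0 G/C, need ≥2 ✗; longest run = 3 ✓; Tm = 64.9 + 41·(8 − 16.4)/22 = 49.2°C ✓ — fails.
Primer 3 (20 nt, A=5 T=6 G=7 C=2): length 20 ✓; 3' end TGA has 1 G/C, need ≥2 ✗; longest run = 2 ✓; Tm = 64.9 + 41·(9 − 16.4)/20 = 49.7°C ✓ — fails.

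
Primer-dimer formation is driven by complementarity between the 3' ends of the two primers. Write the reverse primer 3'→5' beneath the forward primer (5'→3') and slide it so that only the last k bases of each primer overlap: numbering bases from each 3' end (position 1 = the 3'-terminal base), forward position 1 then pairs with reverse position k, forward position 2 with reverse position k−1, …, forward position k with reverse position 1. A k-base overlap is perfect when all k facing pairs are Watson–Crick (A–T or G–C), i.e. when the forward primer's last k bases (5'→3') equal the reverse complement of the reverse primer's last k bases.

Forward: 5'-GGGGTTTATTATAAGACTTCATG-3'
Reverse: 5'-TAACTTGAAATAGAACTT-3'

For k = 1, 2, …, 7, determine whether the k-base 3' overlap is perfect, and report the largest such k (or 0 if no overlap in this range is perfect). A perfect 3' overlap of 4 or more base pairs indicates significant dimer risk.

Longest perfect overlap: 0 complementary base pairs; below the dimer-risk threshold (threshold 4).

Last 7 bases (5'→3') — forward …CTTCATG, reverse …AGAACTT.
Reverse complement of the reverse primer's last 7 bases: AAGTTCT; its first k bases are the reverse complement of the reverse primer's last k bases, so a perfect k-base overlap needs the forward primer's last k bases to equal them.
Comparing (forward last k vs required): k=1: G vs A ✗; k=2: TG vs AA ✗; k=3: ATG vs AAG ✗; k=4: CATG vs AAGT ✗; k=5: TCATG vs AAGTT ✗; k=6: TTCATG vs AAGTTC ✗; k=7: CTTCATG vs AAGTTCT ✗.
No overlap length from 1 to 7 is perfect, so the longest perfect 3' overlap is 0.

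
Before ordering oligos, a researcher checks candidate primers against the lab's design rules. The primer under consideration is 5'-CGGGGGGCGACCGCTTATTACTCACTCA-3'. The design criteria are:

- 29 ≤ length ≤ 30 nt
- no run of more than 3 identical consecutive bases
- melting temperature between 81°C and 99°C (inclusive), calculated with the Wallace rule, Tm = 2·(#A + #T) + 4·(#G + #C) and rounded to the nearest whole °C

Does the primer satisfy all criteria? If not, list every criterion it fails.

Base counts: A=5, T=6, G=8, C=9 (length 28).
length: length 28, outside 29–30 ✗
homopolymer run: longest run = 6, exceeds 3 ✗
Tm: Tm = 2·11 + 4·17 = 90°C ✓

Fails: length, homopolymer run.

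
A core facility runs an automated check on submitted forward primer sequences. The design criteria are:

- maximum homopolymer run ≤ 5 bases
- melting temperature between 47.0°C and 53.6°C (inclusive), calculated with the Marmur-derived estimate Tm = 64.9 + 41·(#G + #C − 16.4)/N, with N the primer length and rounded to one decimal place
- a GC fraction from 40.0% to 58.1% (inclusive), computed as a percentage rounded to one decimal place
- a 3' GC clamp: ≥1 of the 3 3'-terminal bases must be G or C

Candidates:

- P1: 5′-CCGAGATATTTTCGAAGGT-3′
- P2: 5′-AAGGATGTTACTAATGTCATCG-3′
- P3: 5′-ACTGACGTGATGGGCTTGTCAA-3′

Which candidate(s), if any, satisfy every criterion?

P1 (19 nt, A=5 T=6 G=5 C=3): longest run = 4 ✓; Tm = 64.9 + 41·(8 − 16.4)/19 = 46.8°C, outside 47.0–53.6°C ✗; GC 8/19 = 42.1% ✓; 3' end GGT has 2 G/C ✓ — fails.
P2 (22 nt, A=7 T=7 G=5 C=3): longest run = 2 ✓; Tm = 64.9 + 41·(8 − 16.4)/22 = 49.2°C ✓; GC 8/22 = 36.4%, outside 40.0–58.1% ✗; 3' end TCG has 2 G/C ✓ — fails.
P3 (22 nt, A=5 T=6 G=7 C=4): longest run = 3 ✓; Tm = 64.9 + 41·(11 − 16.4)/22 = 54.8°C, outside 47.0–53.6°C ✗; GC 11/22 = 50.0% ✓; 3' end CAA has 1 G/C ✓ — fails.

None of the candidates satisfy all criteria.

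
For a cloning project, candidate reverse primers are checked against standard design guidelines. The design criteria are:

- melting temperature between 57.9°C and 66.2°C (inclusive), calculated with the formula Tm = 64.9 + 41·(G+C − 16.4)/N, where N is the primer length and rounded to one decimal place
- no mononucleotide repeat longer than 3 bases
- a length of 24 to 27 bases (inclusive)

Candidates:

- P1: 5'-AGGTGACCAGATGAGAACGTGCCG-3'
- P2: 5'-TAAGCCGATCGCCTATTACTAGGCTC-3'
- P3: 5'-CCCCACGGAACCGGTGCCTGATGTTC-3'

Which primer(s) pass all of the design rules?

P1 (24 nt, A=7 T=3 G=9 C=5): Tm = 64.9 + 41·(14 − 16.4)/24 = 60.8°C ✓; longest run = 2 ✓; length 24 ✓ — passes.
P2 (26 nt, A=6 T=7 G=5 C=8): Tm = 64.9 + 41·(13 − 16.4)/26 = 59.5°C ✓; longest run = 2 ✓; length 26 ✓ — passes.
P3 (26 nt, A=4 T=5 G=7 C=10): Tm = 64.9 + 41·(17 − 16.4)/26 = 65.8°C ✓; longest run = 4, exceeds 3 ✗; length 26 ✓ — fails.

P1 and P2.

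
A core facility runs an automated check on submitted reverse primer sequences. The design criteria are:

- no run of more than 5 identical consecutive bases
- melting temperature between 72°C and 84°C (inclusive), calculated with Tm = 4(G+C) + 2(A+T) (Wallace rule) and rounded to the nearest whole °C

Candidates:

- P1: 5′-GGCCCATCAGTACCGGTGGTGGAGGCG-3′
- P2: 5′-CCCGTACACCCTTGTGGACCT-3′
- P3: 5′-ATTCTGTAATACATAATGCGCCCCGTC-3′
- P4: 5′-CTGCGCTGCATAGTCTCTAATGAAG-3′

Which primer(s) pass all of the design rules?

P1 (27 nt, A=4 T=4 G=12 C=7): longest run = 3 ✓; Tm = 2·8 + 4·19 = 92°C, outside 72–84°C ✗ — fails.
P2 (21 nt, A=3 T=5 G=4 C=9): longest run = 3 ✓; Tm = 2·8 + 4·13 = 68°C, outside 72–84°C ✗ — fails.
P3 (27 nt, A=7 T=8 G=4 C=8): longest run = 4 ✓; Tm = 2·15 + 4·12 = 78°C ✓ — passes.
P4 (25 nt, A=6 T=7 G=6 C=6): longest run = 2 ✓; Tm = 2·13 + 4·12 = 74°C ✓ — passes.

P3 and P4.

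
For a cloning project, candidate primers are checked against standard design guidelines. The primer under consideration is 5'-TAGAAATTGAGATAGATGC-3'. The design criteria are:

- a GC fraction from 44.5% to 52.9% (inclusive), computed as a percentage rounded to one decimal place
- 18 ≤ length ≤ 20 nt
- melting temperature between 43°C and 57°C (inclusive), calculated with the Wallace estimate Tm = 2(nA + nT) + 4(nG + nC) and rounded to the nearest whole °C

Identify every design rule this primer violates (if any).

Base counts: A=8, T=5, G=5, C=1 (length 19).
GC content: GC 6/19 = 31.6%, outside 44.5–52.9% ✗
length: length 19 ✓
Tm: Tm = 2·13 + 4·6 = 50°C ✓

Fails: GC content.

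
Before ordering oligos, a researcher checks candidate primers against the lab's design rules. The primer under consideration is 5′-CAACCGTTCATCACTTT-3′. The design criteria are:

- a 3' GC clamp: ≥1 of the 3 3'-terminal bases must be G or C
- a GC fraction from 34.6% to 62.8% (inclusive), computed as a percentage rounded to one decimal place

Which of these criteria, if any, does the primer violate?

Fails: GC clamp.

Base counts: A=4, T=6, G=1, C=6 (length 17).
GC clamp: 3' end TTT has 0 G/C, need ≥1 ✗
GC content: GC 7/17 = 41.2% ✓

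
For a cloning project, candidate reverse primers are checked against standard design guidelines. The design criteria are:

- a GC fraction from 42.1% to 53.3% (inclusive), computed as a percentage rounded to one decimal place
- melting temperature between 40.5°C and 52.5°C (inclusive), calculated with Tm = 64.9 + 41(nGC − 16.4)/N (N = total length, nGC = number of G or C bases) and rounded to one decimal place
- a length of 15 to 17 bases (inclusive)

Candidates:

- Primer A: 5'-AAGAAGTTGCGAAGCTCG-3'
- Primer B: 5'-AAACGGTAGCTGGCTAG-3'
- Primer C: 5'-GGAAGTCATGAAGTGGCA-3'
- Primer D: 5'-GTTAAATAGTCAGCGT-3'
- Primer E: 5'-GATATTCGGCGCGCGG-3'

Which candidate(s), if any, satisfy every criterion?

Primer A (18 nt, A=6 T=3 G=6 C=3): GC 9/18 = 50.0% ✓; Tm = 64.9 + 41·(9 − 16.4)/18 = 48.0°C ✓; length 18, outside 15–17 ✗ — fails.
Primer B (17 nt, A=5 T=3 G=6 C=3): GC 9/17 = 52.9% ✓; Tm = 64.9 + 41·(9 − 16.4)/17 = 47.1°C ✓; length 17 ✓ — passes.
Primer C (18 nt, A=6 T=3 G=7 C=2): GC 9/18 = 50.0% ✓; Tm = 64.9 + 41·(9 − 16.4)/18 = 48.0°C ✓; length 18, outside 15–17 ✗ — fails.
Primer D (16 nt, A=5 T=5 G=4 C=2): GC 6/16 = 37.5%, outside 42.1–53.3% ✗; Tm = 64.9 + 41·(6 − 16.4)/16 = 38.3°C, outside 40.5–52.5°C ✗; length 16 ✓ — fails.
Primer E (16 nt, A=2 T=3 G=7 C=4): GC 11/16 = 68.8%, outside 42.1–53.3% ✗; Tm = 64.9 + 41·(11 − 16.4)/16 = 51.1°C ✓; length 16 ✓ — fails.

Primer B only.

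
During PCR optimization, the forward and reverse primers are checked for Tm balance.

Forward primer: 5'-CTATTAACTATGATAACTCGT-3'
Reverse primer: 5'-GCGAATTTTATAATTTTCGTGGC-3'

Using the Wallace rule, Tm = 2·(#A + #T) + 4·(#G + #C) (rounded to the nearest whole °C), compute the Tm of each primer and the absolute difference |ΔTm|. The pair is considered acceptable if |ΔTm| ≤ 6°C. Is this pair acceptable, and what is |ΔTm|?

|ΔTm| = 8°C; the pair is not acceptable.

Forward: A=7 T=8 G=2 C=4 → Tm = 2·15 + 4·6 = 54°C.
Reverse: A=5 T=10 G=5 C=3 → Tm = 2·15 + 4·8 = 62°C.
|ΔTm| = |54 − 62| = 8°C, > 6°C.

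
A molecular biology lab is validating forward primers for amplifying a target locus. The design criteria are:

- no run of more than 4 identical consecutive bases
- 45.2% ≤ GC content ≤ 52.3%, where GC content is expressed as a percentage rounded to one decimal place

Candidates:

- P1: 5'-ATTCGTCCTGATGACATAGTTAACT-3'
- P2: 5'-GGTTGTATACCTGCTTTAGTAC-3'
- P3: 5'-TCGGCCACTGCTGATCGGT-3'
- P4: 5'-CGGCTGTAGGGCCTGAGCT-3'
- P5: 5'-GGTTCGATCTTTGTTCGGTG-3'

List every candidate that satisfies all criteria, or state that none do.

P1 (25 nt, A=7 T=9 G=4 C=5): longest run = 2 ✓; GC 9/25 = 36.0%, outside 45.2–52.3% ✗ — fails.
P2 (22 nt, A=4 T=9 G=5 C=4): longest run = 3 ✓; GC 9/22 = 40.9%, outside 45.2–52.3% ✗ — fails.
P3 (19 nt, A=2 T=5 G=6 C=6): longest run = 2 ✓; GC 12/19 = 63.2%, outside 45.2–52.3% ✗ — fails.
P4 (19 nt, A=2 T=4 G=8 C=5): longest run = 3 ✓; GC 13/19 = 68.4%, outside 45.2–52.3% ✗ — fails.
P5 (20 nt, A=1 T=9 G=7 C=3): longest run = 3 ✓; GC 10/20 = 50.0% ✓ — passes.

P5 only.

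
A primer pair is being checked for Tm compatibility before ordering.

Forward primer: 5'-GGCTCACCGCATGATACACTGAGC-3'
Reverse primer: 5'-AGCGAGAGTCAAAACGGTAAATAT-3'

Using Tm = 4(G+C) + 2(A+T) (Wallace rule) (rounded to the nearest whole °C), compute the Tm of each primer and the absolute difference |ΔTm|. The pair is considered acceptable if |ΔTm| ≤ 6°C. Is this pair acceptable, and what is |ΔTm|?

Forward: A=6 T=4 G=6 C=8 → Tm = 2·10 + 4·14 = 76°C.
Reverse: A=11 T=4 G=6 C=3 → Tm = 2·15 + 4·9 = 66°C.
|ΔTm| = |76 − 66| = 10°C, > 6°C.

|ΔTm| = 10°C; the pair is not acceptable.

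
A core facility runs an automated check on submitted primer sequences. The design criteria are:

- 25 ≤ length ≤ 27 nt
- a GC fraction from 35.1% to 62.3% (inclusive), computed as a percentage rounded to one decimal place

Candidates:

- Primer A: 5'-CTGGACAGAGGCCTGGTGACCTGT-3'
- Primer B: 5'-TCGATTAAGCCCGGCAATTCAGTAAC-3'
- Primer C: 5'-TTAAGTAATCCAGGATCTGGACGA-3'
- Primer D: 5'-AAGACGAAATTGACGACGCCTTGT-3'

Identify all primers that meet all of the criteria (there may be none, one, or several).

Primer B only.

Primer A (24 nt, A=4 T=5 G=9 C=6): length 24, outside 25–27 ✗; GC 15/24 = 62.5%, outside 35.1–62.3% ✗ — fails.
Primer B (26 nt, A=8 T=6 G=5 C=7): length 26 ✓; GC 12/26 = 46.2% ✓ — passes.
Primer C (24 nt, A=8 T=6 G=6 C=4): length 24, outside 25–27 ✗; GC 10/24 = 41.7% ✓ — fails.
Primer D (24 nt, A=8 T=5 G=6 C=5): length 24, outside 25–27 ✗; GC 11/24 = 45.8% ✓ — fails.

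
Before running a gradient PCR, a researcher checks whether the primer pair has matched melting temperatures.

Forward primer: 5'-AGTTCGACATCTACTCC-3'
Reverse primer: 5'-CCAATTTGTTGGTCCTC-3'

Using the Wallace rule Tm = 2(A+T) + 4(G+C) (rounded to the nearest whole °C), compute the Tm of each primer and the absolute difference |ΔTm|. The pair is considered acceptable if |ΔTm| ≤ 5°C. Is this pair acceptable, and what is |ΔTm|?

Forward: A=4 T=5 G=2 C=6 → Tm = 2·9 + 4·8 = 50°C.
Reverse: A=2 T=7 G=3 C=5 → Tm = 2·9 + 4·8 = 50°C.
|ΔTm| = |50 − 50| = 0°C, ≤ 5°C.

|ΔTm| = 0°C; the pair is acceptable.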